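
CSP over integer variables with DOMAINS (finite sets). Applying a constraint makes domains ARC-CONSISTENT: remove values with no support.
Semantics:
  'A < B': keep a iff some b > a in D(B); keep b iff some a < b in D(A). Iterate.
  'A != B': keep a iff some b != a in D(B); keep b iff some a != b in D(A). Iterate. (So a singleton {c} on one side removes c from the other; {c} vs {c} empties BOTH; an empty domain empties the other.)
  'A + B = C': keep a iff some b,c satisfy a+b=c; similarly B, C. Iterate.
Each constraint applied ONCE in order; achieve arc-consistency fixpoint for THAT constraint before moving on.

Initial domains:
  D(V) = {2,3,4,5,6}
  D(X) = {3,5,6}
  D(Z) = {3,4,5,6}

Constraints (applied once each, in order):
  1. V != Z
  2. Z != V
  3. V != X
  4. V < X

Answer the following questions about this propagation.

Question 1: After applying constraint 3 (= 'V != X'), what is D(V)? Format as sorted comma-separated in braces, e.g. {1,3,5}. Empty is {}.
Answer: {2,3,4,5,6}

Derivation:
Constraint 1 (V != Z) on D(V)={2,3,4,5,6} D(Z)={3,4,5,6}: no change
Constraint 2 (Z != V) on D(Z)={3,4,5,6} D(V)={2,3,4,5,6}: no change
Constraint 3 (V != X) on D(V)={2,3,4,5,6} D(X)={3,5,6}: no change
So after constraint 3: D(V) = {2,3,4,5,6}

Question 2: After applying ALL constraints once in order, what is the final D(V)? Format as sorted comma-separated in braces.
Constraint 1 (V != Z) on D(V)={2,3,4,5,6} D(Z)={3,4,5,6}: no change
Constraint 2 (Z != V) on D(Z)={3,4,5,6} D(V)={2,3,4,5,6}: no change
Constraint 3 (V != X) on D(V)={2,3,4,5,6} D(X)={3,5,6}: no change
Constraint 4 (V < X) on D(V)={2,3,4,5,6} D(X)={3,5,6}: V {2,3,4,5,6}->{2,3,4,5}
So after all 4 constraints: D(V) = {2,3,4,5}

Answer: {2,3,4,5}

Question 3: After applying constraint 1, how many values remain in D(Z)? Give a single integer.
Answer: 4

Derivation:
Constraint 1 (V != Z) on D(V)={2,3,4,5,6} D(Z)={3,4,5,6}: no change
So after constraint 1: D(Z)={3,4,5,6}, size = 4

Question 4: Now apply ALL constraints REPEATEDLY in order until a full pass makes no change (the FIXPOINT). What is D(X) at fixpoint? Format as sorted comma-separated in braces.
pass 0 (initial): D(X)={3,5,6}
pass 1: V {2,3,4,5,6}->{2,3,4,5}
pass 2: no change
Fixpoint after 2 passes: D(X) = {3,5,6}

Answer: {3,5,6}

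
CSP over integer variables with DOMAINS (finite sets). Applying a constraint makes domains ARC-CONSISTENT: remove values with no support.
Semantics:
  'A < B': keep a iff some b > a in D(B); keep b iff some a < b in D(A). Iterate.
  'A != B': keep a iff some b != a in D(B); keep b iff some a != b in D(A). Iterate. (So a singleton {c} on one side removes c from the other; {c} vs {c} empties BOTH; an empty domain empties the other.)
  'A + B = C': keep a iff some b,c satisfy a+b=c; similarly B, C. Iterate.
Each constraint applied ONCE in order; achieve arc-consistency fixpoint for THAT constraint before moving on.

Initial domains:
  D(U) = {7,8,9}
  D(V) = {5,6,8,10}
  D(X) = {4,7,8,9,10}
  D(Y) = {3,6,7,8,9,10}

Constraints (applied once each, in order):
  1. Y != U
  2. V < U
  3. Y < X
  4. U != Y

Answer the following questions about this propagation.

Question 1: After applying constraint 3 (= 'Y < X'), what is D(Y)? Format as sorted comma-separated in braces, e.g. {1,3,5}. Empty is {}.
Answer: {3,6,7,8,9}

Derivation:
Constraint 1 (Y != U) on D(Y)={3,6,7,8,9,10} D(U)={7,8,9}: no change
Constraint 2 (V < U) on D(V)={5,6,8,10} D(U)={7,8,9}: V {5,6,8,10}->{5,6,8}
Constraint 3 (Y < X) on D(Y)={3,6,7,8,9,10} D(X)={4,7,8,9,10}: Y {3,6,7,8,9,10}->{3,6,7,8,9}
So after constraint 3: D(Y) = {3,6,7,8,9}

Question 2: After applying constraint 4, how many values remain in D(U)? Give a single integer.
Answer: 3

Derivation:
Constraint 1 (Y != U) on D(Y)={3,6,7,8,9,10} D(U)={7,8,9}: no change
Constraint 2 (V < U) on D(V)={5,6,8,10} D(U)={7,8,9}: V {5,6,8,10}->{5,6,8}
Constraint 3 (Y < X) on D(Y)={3,6,7,8,9,10} D(X)={4,7,8,9,10}: Y {3,6,7,8,9,10}->{3,6,7,8,9}
Constraint 4 (U != Y) on D(U)={7,8,9} D(Y)={3,6,7,8,9}: no change
So after constraint 4: D(U)={7,8,9}, size = 3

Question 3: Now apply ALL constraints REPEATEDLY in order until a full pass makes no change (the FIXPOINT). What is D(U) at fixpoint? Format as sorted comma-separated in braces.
Answer: {7,8,9}

Derivation:
pass 0 (initial): D(U)={7,8,9}
pass 1: V {5,6,8,10}->{5,6,8}; Y {3,6,7,8,9,10}->{3,6,7,8,9}
pass 2: no change
Fixpoint after 2 passes: D(U) = {7,8,9}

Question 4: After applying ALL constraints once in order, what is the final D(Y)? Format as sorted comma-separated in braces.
Constraint 1 (Y != U) on D(Y)={3,6,7,8,9,10} D(U)={7,8,9}: no change
Constraint 2 (V < U) on D(V)={5,6,8,10} D(U)={7,8,9}: V {5,6,8,10}->{5,6,8}
Constraint 3 (Y < X) on D(Y)={3,6,7,8,9,10} D(X)={4,7,8,9,10}: Y {3,6,7,8,9,10}->{3,6,7,8,9}
Constraint 4 (U != Y) on D(U)={7,8,9} D(Y)={3,6,7,8,9}: no change
So after all 4 constraints: D(Y) = {3,6,7,8,9}

Answer: {3,6,7,8,9}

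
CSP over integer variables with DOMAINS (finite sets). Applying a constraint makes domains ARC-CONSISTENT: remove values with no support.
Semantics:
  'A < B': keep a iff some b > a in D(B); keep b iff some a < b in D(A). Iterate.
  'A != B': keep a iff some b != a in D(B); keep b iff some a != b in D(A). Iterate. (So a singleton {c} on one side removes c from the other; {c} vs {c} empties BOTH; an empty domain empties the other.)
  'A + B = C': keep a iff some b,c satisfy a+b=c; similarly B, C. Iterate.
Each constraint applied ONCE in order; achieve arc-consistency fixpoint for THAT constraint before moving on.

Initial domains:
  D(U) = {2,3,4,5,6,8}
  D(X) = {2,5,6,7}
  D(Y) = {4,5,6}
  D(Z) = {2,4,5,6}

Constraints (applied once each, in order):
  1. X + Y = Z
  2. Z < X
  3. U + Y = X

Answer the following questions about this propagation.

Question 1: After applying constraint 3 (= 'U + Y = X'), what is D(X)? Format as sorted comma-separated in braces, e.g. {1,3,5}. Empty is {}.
Constraint 1 (X + Y = Z) on D(X)={2,5,6,7} D(Y)={4,5,6} D(Z)={2,4,5,6}: X {2,5,6,7}->{2}; Y {4,5,6}->{4}; Z {2,4,5,6}->{6}
Constraint 2 (Z < X) on D(Z)={6} D(X)={2}: Z {6}->{}; X {2}->{}
Constraint 3 (U + Y = X) on D(U)={2,3,4,5,6,8} D(Y)={4} D(X)={}: U {2,3,4,5,6,8}->{}; Y {4}->{}
So after constraint 3: D(X) = {}

Answer: {}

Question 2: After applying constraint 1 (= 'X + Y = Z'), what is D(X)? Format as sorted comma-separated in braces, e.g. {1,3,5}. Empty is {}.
Answer: {2}

Derivation:
Constraint 1 (X + Y = Z) on D(X)={2,5,6,7} D(Y)={4,5,6} D(Z)={2,4,5,6}: X {2,5,6,7}->{2}; Y {4,5,6}->{4}; Z {2,4,5,6}->{6}
So after constraint 1: D(X) = {2}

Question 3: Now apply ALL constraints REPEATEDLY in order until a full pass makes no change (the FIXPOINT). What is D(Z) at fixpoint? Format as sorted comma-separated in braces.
Answer: {}

Derivation:
pass 0 (initial): D(Z)={2,4,5,6}
pass 1: U {2,3,4,5,6,8}->{}; X {2,5,6,7}->{}; Y {4,5,6}->{}; Z {2,4,5,6}->{}
pass 2: no change
Fixpoint after 2 passes: D(Z) = {}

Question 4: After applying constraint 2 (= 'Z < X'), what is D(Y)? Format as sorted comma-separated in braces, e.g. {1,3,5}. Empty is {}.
Constraint 1 (X + Y = Z) on D(X)={2,5,6,7} D(Y)={4,5,6} D(Z)={2,4,5,6}: X {2,5,6,7}->{2}; Y {4,5,6}->{4}; Z {2,4,5,6}->{6}
Constraint 2 (Z < X) on D(Z)={6} D(X)={2}: Z {6}->{}; X {2}->{}
So after constraint 2: D(Y) = {4}

Answer: {4}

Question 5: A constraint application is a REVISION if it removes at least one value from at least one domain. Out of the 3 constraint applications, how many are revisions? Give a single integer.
Answer: 3

Derivation:
Constraint 1 (X + Y = Z) on D(X)={2,5,6,7} D(Y)={4,5,6} D(Z)={2,4,5,6}: X {2,5,6,7}->{2}; Y {4,5,6}->{4}; Z {2,4,5,6}->{6} => REVISION
Constraint 2 (Z < X) on D(Z)={6} D(X)={2}: Z {6}->{}; X {2}->{} => REVISION
Constraint 3 (U + Y = X) on D(U)={2,3,4,5,6,8} D(Y)={4} D(X)={}: U {2,3,4,5,6,8}->{}; Y {4}->{} => REVISION
Total revisions = 3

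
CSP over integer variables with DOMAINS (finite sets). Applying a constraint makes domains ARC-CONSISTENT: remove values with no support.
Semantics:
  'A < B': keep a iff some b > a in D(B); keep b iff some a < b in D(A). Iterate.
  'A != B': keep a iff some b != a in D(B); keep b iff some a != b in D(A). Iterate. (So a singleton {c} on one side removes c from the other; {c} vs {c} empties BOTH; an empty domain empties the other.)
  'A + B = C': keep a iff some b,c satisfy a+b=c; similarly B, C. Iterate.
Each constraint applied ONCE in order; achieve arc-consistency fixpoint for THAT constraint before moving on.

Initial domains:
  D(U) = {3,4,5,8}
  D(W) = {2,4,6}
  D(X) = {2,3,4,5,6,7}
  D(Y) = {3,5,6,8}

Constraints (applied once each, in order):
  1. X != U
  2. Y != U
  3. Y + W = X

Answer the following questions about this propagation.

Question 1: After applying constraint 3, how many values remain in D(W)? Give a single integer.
Answer: 2

Derivation:
Constraint 1 (X != U) on D(X)={2,3,4,5,6,7} D(U)={3,4,5,8}: no change
Constraint 2 (Y != U) on D(Y)={3,5,6,8} D(U)={3,4,5,8}: no change
Constraint 3 (Y + W = X) on D(Y)={3,5,6,8} D(W)={2,4,6} D(X)={2,3,4,5,6,7}: Y {3,5,6,8}->{3,5}; W {2,4,6}->{2,4}; X {2,3,4,5,6,7}->{5,7}
So after constraint 3: D(W)={2,4}, size = 2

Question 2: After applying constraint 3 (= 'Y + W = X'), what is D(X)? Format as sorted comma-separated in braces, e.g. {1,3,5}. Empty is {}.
Answer: {5,7}

Derivation:
Constraint 1 (X != U) on D(X)={2,3,4,5,6,7} D(U)={3,4,5,8}: no change
Constraint 2 (Y != U) on D(Y)={3,5,6,8} D(U)={3,4,5,8}: no change
Constraint 3 (Y + W = X) on D(Y)={3,5,6,8} D(W)={2,4,6} D(X)={2,3,4,5,6,7}: Y {3,5,6,8}->{3,5}; W {2,4,6}->{2,4}; X {2,3,4,5,6,7}->{5,7}
So after constraint 3: D(X) = {5,7}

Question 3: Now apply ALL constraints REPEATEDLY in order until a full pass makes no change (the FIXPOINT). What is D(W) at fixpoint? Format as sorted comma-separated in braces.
pass 0 (initial): D(W)={2,4,6}
pass 1: W {2,4,6}->{2,4}; X {2,3,4,5,6,7}->{5,7}; Y {3,5,6,8}->{3,5}
pass 2: no change
Fixpoint after 2 passes: D(W) = {2,4}

Answer: {2,4}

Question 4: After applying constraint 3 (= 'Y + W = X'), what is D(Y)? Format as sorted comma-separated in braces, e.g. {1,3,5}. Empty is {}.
Constraint 1 (X != U) on D(X)={2,3,4,5,6,7} D(U)={3,4,5,8}: no change
Constraint 2 (Y != U) on D(Y)={3,5,6,8} D(U)={3,4,5,8}: no change
Constraint 3 (Y + W = X) on D(Y)={3,5,6,8} D(W)={2,4,6} D(X)={2,3,4,5,6,7}: Y {3,5,6,8}->{3,5}; W {2,4,6}->{2,4}; X {2,3,4,5,6,7}->{5,7}
So after constraint 3: D(Y) = {3,5}

Answer: {3,5}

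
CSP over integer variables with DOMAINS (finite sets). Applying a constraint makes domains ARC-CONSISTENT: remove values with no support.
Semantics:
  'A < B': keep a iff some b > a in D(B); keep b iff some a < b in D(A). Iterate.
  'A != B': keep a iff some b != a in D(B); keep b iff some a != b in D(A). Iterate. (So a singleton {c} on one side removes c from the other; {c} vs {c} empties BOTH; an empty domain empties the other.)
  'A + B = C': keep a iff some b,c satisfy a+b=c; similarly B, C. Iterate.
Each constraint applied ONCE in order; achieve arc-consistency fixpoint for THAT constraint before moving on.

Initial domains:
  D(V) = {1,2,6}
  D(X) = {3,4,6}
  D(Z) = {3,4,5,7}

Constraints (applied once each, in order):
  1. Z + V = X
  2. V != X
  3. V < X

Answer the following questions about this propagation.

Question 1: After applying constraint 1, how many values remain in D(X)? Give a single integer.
Constraint 1 (Z + V = X) on D(Z)={3,4,5,7} D(V)={1,2,6} D(X)={3,4,6}: Z {3,4,5,7}->{3,4,5}; V {1,2,6}->{1,2}; X {3,4,6}->{4,6}
So after constraint 1: D(X)={4,6}, size = 2

Answer: 2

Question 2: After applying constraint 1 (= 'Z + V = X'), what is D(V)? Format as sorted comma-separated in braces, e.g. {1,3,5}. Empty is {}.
Constraint 1 (Z + V = X) on D(Z)={3,4,5,7} D(V)={1,2,6} D(X)={3,4,6}: Z {3,4,5,7}->{3,4,5}; V {1,2,6}->{1,2}; X {3,4,6}->{4,6}
So after constraint 1: D(V) = {1,2}

Answer: {1,2}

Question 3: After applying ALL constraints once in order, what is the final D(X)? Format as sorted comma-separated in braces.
Answer: {4,6}

Derivation:
Constraint 1 (Z + V = X) on D(Z)={3,4,5,7} D(V)={1,2,6} D(X)={3,4,6}: Z {3,4,5,7}->{3,4,5}; V {1,2,6}->{1,2}; X {3,4,6}->{4,6}
Constraint 2 (V != X) on D(V)={1,2} D(X)={4,6}: no change
Constraint 3 (V < X) on D(V)={1,2} D(X)={4,6}: no change
So after all 3 constraints: D(X) = {4,6}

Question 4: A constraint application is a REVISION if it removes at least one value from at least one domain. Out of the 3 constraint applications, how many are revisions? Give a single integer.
Constraint 1 (Z + V = X) on D(Z)={3,4,5,7} D(V)={1,2,6} D(X)={3,4,6}: Z {3,4,5,7}->{3,4,5}; V {1,2,6}->{1,2}; X {3,4,6}->{4,6} => REVISION
Constraint 2 (V != X) on D(V)={1,2} D(X)={4,6}: no change => not a revision
Constraint 3 (V < X) on D(V)={1,2} D(X)={4,6}: no change => not a revision
Total revisions = 1

Answer: 1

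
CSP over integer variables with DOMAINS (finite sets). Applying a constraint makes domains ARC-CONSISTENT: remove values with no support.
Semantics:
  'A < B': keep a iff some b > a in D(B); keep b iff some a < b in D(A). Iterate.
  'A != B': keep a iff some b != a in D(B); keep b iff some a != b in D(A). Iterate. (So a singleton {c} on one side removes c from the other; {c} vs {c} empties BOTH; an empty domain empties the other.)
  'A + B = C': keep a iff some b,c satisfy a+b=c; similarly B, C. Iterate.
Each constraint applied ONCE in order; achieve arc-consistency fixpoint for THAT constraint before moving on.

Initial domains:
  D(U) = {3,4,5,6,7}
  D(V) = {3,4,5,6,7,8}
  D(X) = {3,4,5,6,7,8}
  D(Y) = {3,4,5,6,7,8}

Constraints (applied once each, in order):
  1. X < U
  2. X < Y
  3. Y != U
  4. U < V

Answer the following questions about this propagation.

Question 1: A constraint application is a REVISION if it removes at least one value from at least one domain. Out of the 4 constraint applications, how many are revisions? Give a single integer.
Constraint 1 (X < U) on D(X)={3,4,5,6,7,8} D(U)={3,4,5,6,7}: X {3,4,5,6,7,8}->{3,4,5,6}; U {3,4,5,6,7}->{4,5,6,7} => REVISION
Constraint 2 (X < Y) on D(X)={3,4,5,6} D(Y)={3,4,5,6,7,8}: Y {3,4,5,6,7,8}->{4,5,6,7,8} => REVISION
Constraint 3 (Y != U) on D(Y)={4,5,6,7,8} D(U)={4,5,6,7}: no change => not a revision
Constraint 4 (U < V) on D(U)={4,5,6,7} D(V)={3,4,5,6,7,8}: V {3,4,5,6,7,8}->{5,6,7,8} => REVISION
Total revisions = 3

Answer: 3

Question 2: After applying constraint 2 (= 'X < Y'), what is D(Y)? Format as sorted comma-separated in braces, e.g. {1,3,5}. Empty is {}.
Constraint 1 (X < U) on D(X)={3,4,5,6,7,8} D(U)={3,4,5,6,7}: X {3,4,5,6,7,8}->{3,4,5,6}; U {3,4,5,6,7}->{4,5,6,7}
Constraint 2 (X < Y) on D(X)={3,4,5,6} D(Y)={3,4,5,6,7,8}: Y {3,4,5,6,7,8}->{4,5,6,7,8}
So after constraint 2: D(Y) = {4,5,6,7,8}

Answer: {4,5,6,7,8}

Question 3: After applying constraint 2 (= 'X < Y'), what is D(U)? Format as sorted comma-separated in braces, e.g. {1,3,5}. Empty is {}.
Answer: {4,5,6,7}

Derivation:
Constraint 1 (X < U) on D(X)={3,4,5,6,7,8} D(U)={3,4,5,6,7}: X {3,4,5,6,7,8}->{3,4,5,6}; U {3,4,5,6,7}->{4,5,6,7}
Constraint 2 (X < Y) on D(X)={3,4,5,6} D(Y)={3,4,5,6,7,8}: Y {3,4,5,6,7,8}->{4,5,6,7,8}
So after constraint 2: D(U) = {4,5,6,7}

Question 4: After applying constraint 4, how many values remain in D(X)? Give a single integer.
Constraint 1 (X < U) on D(X)={3,4,5,6,7,8} D(U)={3,4,5,6,7}: X {3,4,5,6,7,8}->{3,4,5,6}; U {3,4,5,6,7}->{4,5,6,7}
Constraint 2 (X < Y) on D(X)={3,4,5,6} D(Y)={3,4,5,6,7,8}: Y {3,4,5,6,7,8}->{4,5,6,7,8}
Constraint 3 (Y != U) on D(Y)={4,5,6,7,8} D(U)={4,5,6,7}: no change
Constraint 4 (U < V) on D(U)={4,5,6,7} D(V)={3,4,5,6,7,8}: V {3,4,5,6,7,8}->{5,6,7,8}
So after constraint 4: D(X)={3,4,5,6}, size = 4

Answer: 4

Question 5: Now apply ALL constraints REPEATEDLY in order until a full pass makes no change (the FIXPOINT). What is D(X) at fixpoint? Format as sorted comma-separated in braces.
pass 0 (initial): D(X)={3,4,5,6,7,8}
pass 1: U {3,4,5,6,7}->{4,5,6,7}; V {3,4,5,6,7,8}->{5,6,7,8}; X {3,4,5,6,7,8}->{3,4,5,6}; Y {3,4,5,6,7,8}->{4,5,6,7,8}
pass 2: no change
Fixpoint after 2 passes: D(X) = {3,4,5,6}

Answer: {3,4,5,6}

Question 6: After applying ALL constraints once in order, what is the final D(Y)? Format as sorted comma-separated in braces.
Constraint 1 (X < U) on D(X)={3,4,5,6,7,8} D(U)={3,4,5,6,7}: X {3,4,5,6,7,8}->{3,4,5,6}; U {3,4,5,6,7}->{4,5,6,7}
Constraint 2 (X < Y) on D(X)={3,4,5,6} D(Y)={3,4,5,6,7,8}: Y {3,4,5,6,7,8}->{4,5,6,7,8}
Constraint 3 (Y != U) on D(Y)={4,5,6,7,8} D(U)={4,5,6,7}: no change
Constraint 4 (U < V) on D(U)={4,5,6,7} D(V)={3,4,5,6,7,8}: V {3,4,5,6,7,8}->{5,6,7,8}
So after all 4 constraints: D(Y) = {4,5,6,7,8}

Answer: {4,5,6,7,8}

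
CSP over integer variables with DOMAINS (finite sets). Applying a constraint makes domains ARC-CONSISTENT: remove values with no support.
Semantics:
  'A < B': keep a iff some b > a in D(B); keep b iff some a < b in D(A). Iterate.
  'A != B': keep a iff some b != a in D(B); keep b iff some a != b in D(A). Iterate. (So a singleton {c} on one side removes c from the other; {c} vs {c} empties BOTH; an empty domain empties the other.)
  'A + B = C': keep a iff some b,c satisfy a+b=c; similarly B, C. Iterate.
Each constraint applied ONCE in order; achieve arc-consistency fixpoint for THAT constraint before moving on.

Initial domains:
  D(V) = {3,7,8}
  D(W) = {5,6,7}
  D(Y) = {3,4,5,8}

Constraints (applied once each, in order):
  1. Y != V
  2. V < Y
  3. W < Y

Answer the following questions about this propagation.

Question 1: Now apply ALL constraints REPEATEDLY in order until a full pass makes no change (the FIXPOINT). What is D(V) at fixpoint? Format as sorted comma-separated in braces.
Answer: {3,7}

Derivation:
pass 0 (initial): D(V)={3,7,8}
pass 1: V {3,7,8}->{3,7}; Y {3,4,5,8}->{8}
pass 2: no change
Fixpoint after 2 passes: D(V) = {3,7}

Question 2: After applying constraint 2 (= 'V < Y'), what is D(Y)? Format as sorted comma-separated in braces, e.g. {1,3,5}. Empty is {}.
Answer: {4,5,8}

Derivation:
Constraint 1 (Y != V) on D(Y)={3,4,5,8} D(V)={3,7,8}: no change
Constraint 2 (V < Y) on D(V)={3,7,8} D(Y)={3,4,5,8}: V {3,7,8}->{3,7}; Y {3,4,5,8}->{4,5,8}
So after constraint 2: D(Y) = {4,5,8}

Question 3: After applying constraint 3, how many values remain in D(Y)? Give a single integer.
Answer: 1

Derivation:
Constraint 1 (Y != V) on D(Y)={3,4,5,8} D(V)={3,7,8}: no change
Constraint 2 (V < Y) on D(V)={3,7,8} D(Y)={3,4,5,8}: V {3,7,8}->{3,7}; Y {3,4,5,8}->{4,5,8}
Constraint 3 (W < Y) on D(W)={5,6,7} D(Y)={4,5,8}: Y {4,5,8}->{8}
So after constraint 3: D(Y)={8}, size = 1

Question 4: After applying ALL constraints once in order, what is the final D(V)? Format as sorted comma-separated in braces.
Constraint 1 (Y != V) on D(Y)={3,4,5,8} D(V)={3,7,8}: no change
Constraint 2 (V < Y) on D(V)={3,7,8} D(Y)={3,4,5,8}: V {3,7,8}->{3,7}; Y {3,4,5,8}->{4,5,8}
Constraint 3 (W < Y) on D(W)={5,6,7} D(Y)={4,5,8}: Y {4,5,8}->{8}
So after all 3 constraints: D(V) = {3,7}

Answer: {3,7}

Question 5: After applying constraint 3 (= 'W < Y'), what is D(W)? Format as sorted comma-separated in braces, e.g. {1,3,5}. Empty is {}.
Constraint 1 (Y != V) on D(Y)={3,4,5,8} D(V)={3,7,8}: no change
Constraint 2 (V < Y) on D(V)={3,7,8} D(Y)={3,4,5,8}: V {3,7,8}->{3,7}; Y {3,4,5,8}->{4,5,8}
Constraint 3 (W < Y) on D(W)={5,6,7} D(Y)={4,5,8}: Y {4,5,8}->{8}
So after constraint 3: D(W) = {5,6,7}

Answer: {5,6,7}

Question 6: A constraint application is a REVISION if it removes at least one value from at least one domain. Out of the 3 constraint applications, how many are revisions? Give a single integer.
Constraint 1 (Y != V) on D(Y)={3,4,5,8} D(V)={3,7,8}: no change => not a revision
Constraint 2 (V < Y) on D(V)={3,7,8} D(Y)={3,4,5,8}: V {3,7,8}->{3,7}; Y {3,4,5,8}->{4,5,8} => REVISION
Constraint 3 (W < Y) on D(W)={5,6,7} D(Y)={4,5,8}: Y {4,5,8}->{8} => REVISION
Total revisions = 2

Answer: 2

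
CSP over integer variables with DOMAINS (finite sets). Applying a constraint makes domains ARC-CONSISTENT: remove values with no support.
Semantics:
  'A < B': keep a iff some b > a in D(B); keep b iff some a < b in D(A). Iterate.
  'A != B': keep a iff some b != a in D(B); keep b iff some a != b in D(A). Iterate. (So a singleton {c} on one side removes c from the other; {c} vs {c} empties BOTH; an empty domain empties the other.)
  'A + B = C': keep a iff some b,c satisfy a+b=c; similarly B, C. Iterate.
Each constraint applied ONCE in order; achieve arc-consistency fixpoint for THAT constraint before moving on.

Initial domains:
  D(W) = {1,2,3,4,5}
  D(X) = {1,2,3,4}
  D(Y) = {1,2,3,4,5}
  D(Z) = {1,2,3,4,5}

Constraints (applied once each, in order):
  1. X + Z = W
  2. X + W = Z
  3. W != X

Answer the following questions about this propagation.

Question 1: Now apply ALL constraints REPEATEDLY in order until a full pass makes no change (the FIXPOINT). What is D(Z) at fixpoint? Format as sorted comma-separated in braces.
Answer: {}

Derivation:
pass 0 (initial): D(Z)={1,2,3,4,5}
pass 1: W {1,2,3,4,5}->{2,3}; X {1,2,3,4}->{1,2}; Z {1,2,3,4,5}->{3,4}
pass 2: W {2,3}->{}; X {1,2}->{}; Z {3,4}->{}
pass 3: no change
Fixpoint after 3 passes: D(Z) = {}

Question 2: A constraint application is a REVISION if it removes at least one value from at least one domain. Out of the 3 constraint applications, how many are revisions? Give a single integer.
Answer: 2

Derivation:
Constraint 1 (X + Z = W) on D(X)={1,2,3,4} D(Z)={1,2,3,4,5} D(W)={1,2,3,4,5}: Z {1,2,3,4,5}->{1,2,3,4}; W {1,2,3,4,5}->{2,3,4,5} => REVISION
Constraint 2 (X + W = Z) on D(X)={1,2,3,4} D(W)={2,3,4,5} D(Z)={1,2,3,4}: X {1,2,3,4}->{1,2}; W {2,3,4,5}->{2,3}; Z {1,2,3,4}->{3,4} => REVISION
Constraint 3 (W != X) on D(W)={2,3} D(X)={1,2}: no change => not a revision
Total revisions = 2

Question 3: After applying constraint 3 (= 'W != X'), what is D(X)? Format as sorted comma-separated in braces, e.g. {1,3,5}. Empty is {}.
Answer: {1,2}

Derivation:
Constraint 1 (X + Z = W) on D(X)={1,2,3,4} D(Z)={1,2,3,4,5} D(W)={1,2,3,4,5}: Z {1,2,3,4,5}->{1,2,3,4}; W {1,2,3,4,5}->{2,3,4,5}
Constraint 2 (X + W = Z) on D(X)={1,2,3,4} D(W)={2,3,4,5} D(Z)={1,2,3,4}: X {1,2,3,4}->{1,2}; W {2,3,4,5}->{2,3}; Z {1,2,3,4}->{3,4}
Constraint 3 (W != X) on D(W)={2,3} D(X)={1,2}: no change
So after constraint 3: D(X) = {1,2}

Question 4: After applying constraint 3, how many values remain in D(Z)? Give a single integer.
Constraint 1 (X + Z = W) on D(X)={1,2,3,4} D(Z)={1,2,3,4,5} D(W)={1,2,3,4,5}: Z {1,2,3,4,5}->{1,2,3,4}; W {1,2,3,4,5}->{2,3,4,5}
Constraint 2 (X + W = Z) on D(X)={1,2,3,4} D(W)={2,3,4,5} D(Z)={1,2,3,4}: X {1,2,3,4}->{1,2}; W {2,3,4,5}->{2,3}; Z {1,2,3,4}->{3,4}
Constraint 3 (W != X) on D(W)={2,3} D(X)={1,2}: no change
So after constraint 3: D(Z)={3,4}, size = 2

Answer: 2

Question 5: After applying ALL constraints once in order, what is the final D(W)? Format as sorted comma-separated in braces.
Constraint 1 (X + Z = W) on D(X)={1,2,3,4} D(Z)={1,2,3,4,5} D(W)={1,2,3,4,5}: Z {1,2,3,4,5}->{1,2,3,4}; W {1,2,3,4,5}->{2,3,4,5}
Constraint 2 (X + W = Z) on D(X)={1,2,3,4} D(W)={2,3,4,5} D(Z)={1,2,3,4}: X {1,2,3,4}->{1,2}; W {2,3,4,5}->{2,3}; Z {1,2,3,4}->{3,4}
Constraint 3 (W != X) on D(W)={2,3} D(X)={1,2}: no change
So after all 3 constraints: D(W) = {2,3}

Answer: {2,3}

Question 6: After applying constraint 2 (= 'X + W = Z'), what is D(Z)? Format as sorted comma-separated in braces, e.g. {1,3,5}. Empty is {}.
Answer: {3,4}

Derivation:
Constraint 1 (X + Z = W) on D(X)={1,2,3,4} D(Z)={1,2,3,4,5} D(W)={1,2,3,4,5}: Z {1,2,3,4,5}->{1,2,3,4}; W {1,2,3,4,5}->{2,3,4,5}
Constraint 2 (X + W = Z) on D(X)={1,2,3,4} D(W)={2,3,4,5} D(Z)={1,2,3,4}: X {1,2,3,4}->{1,2}; W {2,3,4,5}->{2,3}; Z {1,2,3,4}->{3,4}
So after constraint 2: D(Z) = {3,4}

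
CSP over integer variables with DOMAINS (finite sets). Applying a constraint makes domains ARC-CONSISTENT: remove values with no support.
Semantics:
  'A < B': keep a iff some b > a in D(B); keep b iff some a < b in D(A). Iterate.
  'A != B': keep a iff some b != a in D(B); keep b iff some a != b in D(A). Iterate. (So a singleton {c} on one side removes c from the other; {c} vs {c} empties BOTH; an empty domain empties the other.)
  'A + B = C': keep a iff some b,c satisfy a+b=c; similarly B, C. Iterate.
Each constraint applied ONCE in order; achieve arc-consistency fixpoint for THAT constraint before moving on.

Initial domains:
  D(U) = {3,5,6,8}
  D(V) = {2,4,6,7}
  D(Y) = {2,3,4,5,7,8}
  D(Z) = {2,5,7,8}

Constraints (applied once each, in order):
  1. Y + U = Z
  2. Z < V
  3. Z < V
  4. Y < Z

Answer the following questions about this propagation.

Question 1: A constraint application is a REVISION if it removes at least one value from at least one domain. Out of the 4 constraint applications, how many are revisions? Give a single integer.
Answer: 3

Derivation:
Constraint 1 (Y + U = Z) on D(Y)={2,3,4,5,7,8} D(U)={3,5,6,8} D(Z)={2,5,7,8}: Y {2,3,4,5,7,8}->{2,3,4,5}; U {3,5,6,8}->{3,5,6}; Z {2,5,7,8}->{5,7,8} => REVISION
Constraint 2 (Z < V) on D(Z)={5,7,8} D(V)={2,4,6,7}: Z {5,7,8}->{5}; V {2,4,6,7}->{6,7} => REVISION
Constraint 3 (Z < V) on D(Z)={5} D(V)={6,7}: no change => not a revision
Constraint 4 (Y < Z) on D(Y)={2,3,4,5} D(Z)={5}: Y {2,3,4,5}->{2,3,4} => REVISION
Total revisions = 3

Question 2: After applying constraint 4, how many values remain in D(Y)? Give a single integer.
Answer: 3

Derivation:
Constraint 1 (Y + U = Z) on D(Y)={2,3,4,5,7,8} D(U)={3,5,6,8} D(Z)={2,5,7,8}: Y {2,3,4,5,7,8}->{2,3,4,5}; U {3,5,6,8}->{3,5,6}; Z {2,5,7,8}->{5,7,8}
Constraint 2 (Z < V) on D(Z)={5,7,8} D(V)={2,4,6,7}: Z {5,7,8}->{5}; V {2,4,6,7}->{6,7}
Constraint 3 (Z < V) on D(Z)={5} D(V)={6,7}: no change
Constraint 4 (Y < Z) on D(Y)={2,3,4,5} D(Z)={5}: Y {2,3,4,5}->{2,3,4}
So after constraint 4: D(Y)={2,3,4}, size = 3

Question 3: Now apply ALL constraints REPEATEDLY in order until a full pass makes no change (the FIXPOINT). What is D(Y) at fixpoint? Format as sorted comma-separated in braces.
Answer: {2}

Derivation:
pass 0 (initial): D(Y)={2,3,4,5,7,8}
pass 1: U {3,5,6,8}->{3,5,6}; V {2,4,6,7}->{6,7}; Y {2,3,4,5,7,8}->{2,3,4}; Z {2,5,7,8}->{5}
pass 2: U {3,5,6}->{3}; Y {2,3,4}->{2}
pass 3: no change
Fixpoint after 3 passes: D(Y) = {2}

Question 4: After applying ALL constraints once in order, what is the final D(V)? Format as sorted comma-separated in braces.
Answer: {6,7}

Derivation:
Constraint 1 (Y + U = Z) on D(Y)={2,3,4,5,7,8} D(U)={3,5,6,8} D(Z)={2,5,7,8}: Y {2,3,4,5,7,8}->{2,3,4,5}; U {3,5,6,8}->{3,5,6}; Z {2,5,7,8}->{5,7,8}
Constraint 2 (Z < V) on D(Z)={5,7,8} D(V)={2,4,6,7}: Z {5,7,8}->{5}; V {2,4,6,7}->{6,7}
Constraint 3 (Z < V) on D(Z)={5} D(V)={6,7}: no change
Constraint 4 (Y < Z) on D(Y)={2,3,4,5} D(Z)={5}: Y {2,3,4,5}->{2,3,4}
So after all 4 constraints: D(V) = {6,7}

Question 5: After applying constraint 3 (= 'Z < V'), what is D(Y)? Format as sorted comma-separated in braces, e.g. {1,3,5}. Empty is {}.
Answer: {2,3,4,5}

Derivation:
Constraint 1 (Y + U = Z) on D(Y)={2,3,4,5,7,8} D(U)={3,5,6,8} D(Z)={2,5,7,8}: Y {2,3,4,5,7,8}->{2,3,4,5}; U {3,5,6,8}->{3,5,6}; Z {2,5,7,8}->{5,7,8}
Constraint 2 (Z < V) on D(Z)={5,7,8} D(V)={2,4,6,7}: Z {5,7,8}->{5}; V {2,4,6,7}->{6,7}
Constraint 3 (Z < V) on D(Z)={5} D(V)={6,7}: no change
So after constraint 3: D(Y) = {2,3,4,5}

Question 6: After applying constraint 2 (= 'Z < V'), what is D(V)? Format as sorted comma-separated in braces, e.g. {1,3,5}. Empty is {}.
Constraint 1 (Y + U = Z) on D(Y)={2,3,4,5,7,8} D(U)={3,5,6,8} D(Z)={2,5,7,8}: Y {2,3,4,5,7,8}->{2,3,4,5}; U {3,5,6,8}->{3,5,6}; Z {2,5,7,8}->{5,7,8}
Constraint 2 (Z < V) on D(Z)={5,7,8} D(V)={2,4,6,7}: Z {5,7,8}->{5}; V {2,4,6,7}->{6,7}
So after constraint 2: D(V) = {6,7}

Answer: {6,7}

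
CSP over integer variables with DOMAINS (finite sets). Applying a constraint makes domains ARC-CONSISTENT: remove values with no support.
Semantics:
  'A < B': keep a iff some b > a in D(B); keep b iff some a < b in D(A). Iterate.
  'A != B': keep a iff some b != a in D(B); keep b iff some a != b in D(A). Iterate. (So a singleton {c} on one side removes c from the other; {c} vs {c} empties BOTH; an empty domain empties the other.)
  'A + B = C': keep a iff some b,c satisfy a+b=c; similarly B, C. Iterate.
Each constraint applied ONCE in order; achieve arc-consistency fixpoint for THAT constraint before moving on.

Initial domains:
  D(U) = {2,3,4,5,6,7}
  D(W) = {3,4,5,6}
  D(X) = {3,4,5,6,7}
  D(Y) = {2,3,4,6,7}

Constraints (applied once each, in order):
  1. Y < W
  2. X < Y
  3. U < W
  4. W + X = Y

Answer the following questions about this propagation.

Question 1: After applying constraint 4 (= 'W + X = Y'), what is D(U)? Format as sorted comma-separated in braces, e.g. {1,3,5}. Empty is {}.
Answer: {2,3,4,5}

Derivation:
Constraint 1 (Y < W) on D(Y)={2,3,4,6,7} D(W)={3,4,5,6}: Y {2,3,4,6,7}->{2,3,4}
Constraint 2 (X < Y) on D(X)={3,4,5,6,7} D(Y)={2,3,4}: X {3,4,5,6,7}->{3}; Y {2,3,4}->{4}
Constraint 3 (U < W) on D(U)={2,3,4,5,6,7} D(W)={3,4,5,6}: U {2,3,4,5,6,7}->{2,3,4,5}
Constraint 4 (W + X = Y) on D(W)={3,4,5,6} D(X)={3} D(Y)={4}: W {3,4,5,6}->{}; X {3}->{}; Y {4}->{}
So after constraint 4: D(U) = {2,3,4,5}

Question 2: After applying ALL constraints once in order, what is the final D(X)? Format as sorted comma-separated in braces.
Constraint 1 (Y < W) on D(Y)={2,3,4,6,7} D(W)={3,4,5,6}: Y {2,3,4,6,7}->{2,3,4}
Constraint 2 (X < Y) on D(X)={3,4,5,6,7} D(Y)={2,3,4}: X {3,4,5,6,7}->{3}; Y {2,3,4}->{4}
Constraint 3 (U < W) on D(U)={2,3,4,5,6,7} D(W)={3,4,5,6}: U {2,3,4,5,6,7}->{2,3,4,5}
Constraint 4 (W + X = Y) on D(W)={3,4,5,6} D(X)={3} D(Y)={4}: W {3,4,5,6}->{}; X {3}->{}; Y {4}->{}
So after all 4 constraints: D(X) = {}

Answer: {}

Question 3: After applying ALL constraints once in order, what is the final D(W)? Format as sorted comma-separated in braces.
Constraint 1 (Y < W) on D(Y)={2,3,4,6,7} D(W)={3,4,5,6}: Y {2,3,4,6,7}->{2,3,4}
Constraint 2 (X < Y) on D(X)={3,4,5,6,7} D(Y)={2,3,4}: X {3,4,5,6,7}->{3}; Y {2,3,4}->{4}
Constraint 3 (U < W) on D(U)={2,3,4,5,6,7} D(W)={3,4,5,6}: U {2,3,4,5,6,7}->{2,3,4,5}
Constraint 4 (W + X = Y) on D(W)={3,4,5,6} D(X)={3} D(Y)={4}: W {3,4,5,6}->{}; X {3}->{}; Y {4}->{}
So after all 4 constraints: D(W) = {}

Answer: {}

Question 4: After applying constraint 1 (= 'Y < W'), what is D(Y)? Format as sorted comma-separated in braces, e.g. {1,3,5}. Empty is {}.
Answer: {2,3,4}

Derivation:
Constraint 1 (Y < W) on D(Y)={2,3,4,6,7} D(W)={3,4,5,6}: Y {2,3,4,6,7}->{2,3,4}
So after constraint 1: D(Y) = {2,3,4}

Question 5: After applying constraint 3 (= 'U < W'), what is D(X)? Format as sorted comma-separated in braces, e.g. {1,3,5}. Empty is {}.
Constraint 1 (Y < W) on D(Y)={2,3,4,6,7} D(W)={3,4,5,6}: Y {2,3,4,6,7}->{2,3,4}
Constraint 2 (X < Y) on D(X)={3,4,5,6,7} D(Y)={2,3,4}: X {3,4,5,6,7}->{3}; Y {2,3,4}->{4}
Constraint 3 (U < W) on D(U)={2,3,4,5,6,7} D(W)={3,4,5,6}: U {2,3,4,5,6,7}->{2,3,4,5}
So after constraint 3: D(X) = {3}

Answer: {3}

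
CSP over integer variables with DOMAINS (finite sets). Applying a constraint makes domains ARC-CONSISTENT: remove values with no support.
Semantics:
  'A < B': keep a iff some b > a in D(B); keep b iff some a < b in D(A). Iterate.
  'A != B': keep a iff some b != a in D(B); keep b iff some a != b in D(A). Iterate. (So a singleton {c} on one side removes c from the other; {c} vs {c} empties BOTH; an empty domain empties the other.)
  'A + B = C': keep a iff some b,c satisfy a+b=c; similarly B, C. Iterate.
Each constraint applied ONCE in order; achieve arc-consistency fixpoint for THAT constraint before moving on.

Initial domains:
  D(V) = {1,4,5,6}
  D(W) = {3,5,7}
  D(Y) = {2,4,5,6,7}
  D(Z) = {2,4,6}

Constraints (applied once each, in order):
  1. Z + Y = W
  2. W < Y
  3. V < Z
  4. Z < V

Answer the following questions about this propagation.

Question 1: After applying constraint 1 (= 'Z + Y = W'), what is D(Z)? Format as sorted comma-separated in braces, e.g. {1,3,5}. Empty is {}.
Constraint 1 (Z + Y = W) on D(Z)={2,4,6} D(Y)={2,4,5,6,7} D(W)={3,5,7}: Z {2,4,6}->{2}; Y {2,4,5,6,7}->{5}; W {3,5,7}->{7}
So after constraint 1: D(Z) = {2}

Answer: {2}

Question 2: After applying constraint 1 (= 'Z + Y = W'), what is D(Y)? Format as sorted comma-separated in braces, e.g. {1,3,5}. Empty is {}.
Constraint 1 (Z + Y = W) on D(Z)={2,4,6} D(Y)={2,4,5,6,7} D(W)={3,5,7}: Z {2,4,6}->{2}; Y {2,4,5,6,7}->{5}; W {3,5,7}->{7}
So after constraint 1: D(Y) = {5}

Answer: {5}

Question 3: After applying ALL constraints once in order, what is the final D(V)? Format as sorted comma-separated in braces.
Answer: {}

Derivation:
Constraint 1 (Z + Y = W) on D(Z)={2,4,6} D(Y)={2,4,5,6,7} D(W)={3,5,7}: Z {2,4,6}->{2}; Y {2,4,5,6,7}->{5}; W {3,5,7}->{7}
Constraint 2 (W < Y) on D(W)={7} D(Y)={5}: W {7}->{}; Y {5}->{}
Constraint 3 (V < Z) on D(V)={1,4,5,6} D(Z)={2}: V {1,4,5,6}->{1}
Constraint 4 (Z < V) on D(Z)={2} D(V)={1}: Z {2}->{}; V {1}->{}
So after all 4 constraints: D(V) = {}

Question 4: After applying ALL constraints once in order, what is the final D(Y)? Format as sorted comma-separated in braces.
Constraint 1 (Z + Y = W) on D(Z)={2,4,6} D(Y)={2,4,5,6,7} D(W)={3,5,7}: Z {2,4,6}->{2}; Y {2,4,5,6,7}->{5}; W {3,5,7}->{7}
Constraint 2 (W < Y) on D(W)={7} D(Y)={5}: W {7}->{}; Y {5}->{}
Constraint 3 (V < Z) on D(V)={1,4,5,6} D(Z)={2}: V {1,4,5,6}->{1}
Constraint 4 (Z < V) on D(Z)={2} D(V)={1}: Z {2}->{}; V {1}->{}
So after all 4 constraints: D(Y) = {}

Answer: {}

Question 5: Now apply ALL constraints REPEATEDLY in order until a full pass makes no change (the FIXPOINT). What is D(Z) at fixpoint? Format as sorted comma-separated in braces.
Answer: {}

Derivation:
pass 0 (initial): D(Z)={2,4,6}
pass 1: V {1,4,5,6}->{}; W {3,5,7}->{}; Y {2,4,5,6,7}->{}; Z {2,4,6}->{}
pass 2: no change
Fixpoint after 2 passes: D(Z) = {}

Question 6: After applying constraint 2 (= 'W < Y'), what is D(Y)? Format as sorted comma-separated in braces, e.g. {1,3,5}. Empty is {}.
Answer: {}

Derivation:
Constraint 1 (Z + Y = W) on D(Z)={2,4,6} D(Y)={2,4,5,6,7} D(W)={3,5,7}: Z {2,4,6}->{2}; Y {2,4,5,6,7}->{5}; W {3,5,7}->{7}
Constraint 2 (W < Y) on D(W)={7} D(Y)={5}: W {7}->{}; Y {5}->{}
So after constraint 2: D(Y) = {}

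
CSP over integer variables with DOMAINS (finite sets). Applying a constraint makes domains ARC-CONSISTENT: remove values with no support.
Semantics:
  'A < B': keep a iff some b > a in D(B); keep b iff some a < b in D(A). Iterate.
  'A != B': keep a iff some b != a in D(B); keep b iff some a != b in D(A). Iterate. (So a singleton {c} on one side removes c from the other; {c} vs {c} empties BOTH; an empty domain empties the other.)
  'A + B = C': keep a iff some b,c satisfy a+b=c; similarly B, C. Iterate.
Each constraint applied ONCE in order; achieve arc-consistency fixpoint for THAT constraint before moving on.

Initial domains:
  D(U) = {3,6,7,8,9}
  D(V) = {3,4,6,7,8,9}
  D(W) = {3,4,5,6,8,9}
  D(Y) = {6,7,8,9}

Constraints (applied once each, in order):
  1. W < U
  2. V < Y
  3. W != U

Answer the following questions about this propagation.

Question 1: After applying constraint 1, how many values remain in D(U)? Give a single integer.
Constraint 1 (W < U) on D(W)={3,4,5,6,8,9} D(U)={3,6,7,8,9}: W {3,4,5,6,8,9}->{3,4,5,6,8}; U {3,6,7,8,9}->{6,7,8,9}
So after constraint 1: D(U)={6,7,8,9}, size = 4

Answer: 4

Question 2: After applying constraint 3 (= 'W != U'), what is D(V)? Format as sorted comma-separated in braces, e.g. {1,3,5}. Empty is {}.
Answer: {3,4,6,7,8}

Derivation:
Constraint 1 (W < U) on D(W)={3,4,5,6,8,9} D(U)={3,6,7,8,9}: W {3,4,5,6,8,9}->{3,4,5,6,8}; U {3,6,7,8,9}->{6,7,8,9}
Constraint 2 (V < Y) on D(V)={3,4,6,7,8,9} D(Y)={6,7,8,9}: V {3,4,6,7,8,9}->{3,4,6,7,8}
Constraint 3 (W != U) on D(W)={3,4,5,6,8} D(U)={6,7,8,9}: no change
So after constraint 3: D(V) = {3,4,6,7,8}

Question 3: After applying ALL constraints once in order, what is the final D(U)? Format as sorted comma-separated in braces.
Answer: {6,7,8,9}

Derivation:
Constraint 1 (W < U) on D(W)={3,4,5,6,8,9} D(U)={3,6,7,8,9}: W {3,4,5,6,8,9}->{3,4,5,6,8}; U {3,6,7,8,9}->{6,7,8,9}
Constraint 2 (V < Y) on D(V)={3,4,6,7,8,9} D(Y)={6,7,8,9}: V {3,4,6,7,8,9}->{3,4,6,7,8}
Constraint 3 (W != U) on D(W)={3,4,5,6,8} D(U)={6,7,8,9}: no change
So after all 3 constraints: D(U) = {6,7,8,9}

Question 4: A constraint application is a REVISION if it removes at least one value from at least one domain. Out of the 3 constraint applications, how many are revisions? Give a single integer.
Answer: 2

Derivation:
Constraint 1 (W < U) on D(W)={3,4,5,6,8,9} D(U)={3,6,7,8,9}: W {3,4,5,6,8,9}->{3,4,5,6,8}; U {3,6,7,8,9}->{6,7,8,9} => REVISION
Constraint 2 (V < Y) on D(V)={3,4,6,7,8,9} D(Y)={6,7,8,9}: V {3,4,6,7,8,9}->{3,4,6,7,8} => REVISION
Constraint 3 (W != U) on D(W)={3,4,5,6,8} D(U)={6,7,8,9}: no change => not a revision
Total revisions = 2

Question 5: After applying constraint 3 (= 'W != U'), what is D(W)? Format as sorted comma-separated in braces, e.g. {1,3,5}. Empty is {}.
Answer: {3,4,5,6,8}

Derivation:
Constraint 1 (W < U) on D(W)={3,4,5,6,8,9} D(U)={3,6,7,8,9}: W {3,4,5,6,8,9}->{3,4,5,6,8}; U {3,6,7,8,9}->{6,7,8,9}
Constraint 2 (V < Y) on D(V)={3,4,6,7,8,9} D(Y)={6,7,8,9}: V {3,4,6,7,8,9}->{3,4,6,7,8}
Constraint 3 (W != U) on D(W)={3,4,5,6,8} D(U)={6,7,8,9}: no change
So after constraint 3: D(W) = {3,4,5,6,8}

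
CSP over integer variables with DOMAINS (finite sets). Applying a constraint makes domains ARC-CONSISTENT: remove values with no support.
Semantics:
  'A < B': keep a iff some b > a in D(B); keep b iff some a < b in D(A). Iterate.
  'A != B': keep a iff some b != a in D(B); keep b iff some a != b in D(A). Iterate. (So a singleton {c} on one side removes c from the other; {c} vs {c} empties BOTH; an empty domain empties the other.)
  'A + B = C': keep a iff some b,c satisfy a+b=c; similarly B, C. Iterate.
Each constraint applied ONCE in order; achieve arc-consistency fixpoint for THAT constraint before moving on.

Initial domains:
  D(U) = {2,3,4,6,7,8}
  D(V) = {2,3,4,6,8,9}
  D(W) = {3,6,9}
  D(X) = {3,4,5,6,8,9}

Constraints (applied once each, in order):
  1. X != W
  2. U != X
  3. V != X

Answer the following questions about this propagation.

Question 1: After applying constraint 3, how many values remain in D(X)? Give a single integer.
Answer: 6

Derivation:
Constraint 1 (X != W) on D(X)={3,4,5,6,8,9} D(W)={3,6,9}: no change
Constraint 2 (U != X) on D(U)={2,3,4,6,7,8} D(X)={3,4,5,6,8,9}: no change
Constraint 3 (V != X) on D(V)={2,3,4,6,8,9} D(X)={3,4,5,6,8,9}: no change
So after constraint 3: D(X)={3,4,5,6,8,9}, size = 6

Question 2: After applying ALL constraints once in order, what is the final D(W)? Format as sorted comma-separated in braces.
Answer: {3,6,9}

Derivation:
Constraint 1 (X != W) on D(X)={3,4,5,6,8,9} D(W)={3,6,9}: no change
Constraint 2 (U != X) on D(U)={2,3,4,6,7,8} D(X)={3,4,5,6,8,9}: no change
Constraint 3 (V != X) on D(V)={2,3,4,6,8,9} D(X)={3,4,5,6,8,9}: no change
So after all 3 constraints: D(W) = {3,6,9}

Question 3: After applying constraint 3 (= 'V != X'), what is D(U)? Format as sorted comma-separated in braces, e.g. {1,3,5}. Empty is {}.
Answer: {2,3,4,6,7,8}

Derivation:
Constraint 1 (X != W) on D(X)={3,4,5,6,8,9} D(W)={3,6,9}: no change
Constraint 2 (U != X) on D(U)={2,3,4,6,7,8} D(X)={3,4,5,6,8,9}: no change
Constraint 3 (V != X) on D(V)={2,3,4,6,8,9} D(X)={3,4,5,6,8,9}: no change
So after constraint 3: D(U) = {2,3,4,6,7,8}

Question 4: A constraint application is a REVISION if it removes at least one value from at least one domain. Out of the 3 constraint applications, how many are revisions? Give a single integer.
Constraint 1 (X != W) on D(X)={3,4,5,6,8,9} D(W)={3,6,9}: no change => not a revision
Constraint 2 (U != X) on D(U)={2,3,4,6,7,8} D(X)={3,4,5,6,8,9}: no change => not a revision
Constraint 3 (V != X) on D(V)={2,3,4,6,8,9} D(X)={3,4,5,6,8,9}: no change => not a revision
Total revisions = 0

Answer: 0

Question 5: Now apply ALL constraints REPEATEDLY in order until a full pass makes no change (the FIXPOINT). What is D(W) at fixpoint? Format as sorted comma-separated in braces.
Answer: {3,6,9}

Derivation:
pass 0 (initial): D(W)={3,6,9}
pass 1: no change
Fixpoint after 1 passes: D(W) = {3,6,9}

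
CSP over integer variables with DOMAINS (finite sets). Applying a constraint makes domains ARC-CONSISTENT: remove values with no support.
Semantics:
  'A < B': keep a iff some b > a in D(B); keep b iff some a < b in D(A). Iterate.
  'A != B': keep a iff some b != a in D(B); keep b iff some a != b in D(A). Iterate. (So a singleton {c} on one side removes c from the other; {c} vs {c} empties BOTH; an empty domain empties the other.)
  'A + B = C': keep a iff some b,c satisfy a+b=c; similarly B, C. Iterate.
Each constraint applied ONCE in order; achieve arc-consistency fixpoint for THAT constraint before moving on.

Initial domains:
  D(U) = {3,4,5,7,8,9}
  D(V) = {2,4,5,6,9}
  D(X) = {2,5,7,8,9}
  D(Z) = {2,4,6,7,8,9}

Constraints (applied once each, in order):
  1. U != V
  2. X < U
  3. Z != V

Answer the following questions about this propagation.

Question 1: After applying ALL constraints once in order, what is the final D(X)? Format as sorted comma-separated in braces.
Constraint 1 (U != V) on D(U)={3,4,5,7,8,9} D(V)={2,4,5,6,9}: no change
Constraint 2 (X < U) on D(X)={2,5,7,8,9} D(U)={3,4,5,7,8,9}: X {2,5,7,8,9}->{2,5,7,8}
Constraint 3 (Z != V) on D(Z)={2,4,6,7,8,9} D(V)={2,4,5,6,9}: no change
So after all 3 constraints: D(X) = {2,5,7,8}

Answer: {2,5,7,8}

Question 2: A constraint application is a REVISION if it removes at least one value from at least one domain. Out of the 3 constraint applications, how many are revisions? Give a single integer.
Answer: 1

Derivation:
Constraint 1 (U != V) on D(U)={3,4,5,7,8,9} D(V)={2,4,5,6,9}: no change => not a revision
Constraint 2 (X < U) on D(X)={2,5,7,8,9} D(U)={3,4,5,7,8,9}: X {2,5,7,8,9}->{2,5,7,8} => REVISION
Constraint 3 (Z != V) on D(Z)={2,4,6,7,8,9} D(V)={2,4,5,6,9}: no change => not a revision
Total revisions = 1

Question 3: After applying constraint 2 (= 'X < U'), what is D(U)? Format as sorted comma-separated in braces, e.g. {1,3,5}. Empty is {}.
Answer: {3,4,5,7,8,9}

Derivation:
Constraint 1 (U != V) on D(U)={3,4,5,7,8,9} D(V)={2,4,5,6,9}: no change
Constraint 2 (X < U) on D(X)={2,5,7,8,9} D(U)={3,4,5,7,8,9}: X {2,5,7,8,9}->{2,5,7,8}
So after constraint 2: D(U) = {3,4,5,7,8,9}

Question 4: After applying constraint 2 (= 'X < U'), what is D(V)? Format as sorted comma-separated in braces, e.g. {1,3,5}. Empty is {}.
Constraint 1 (U != V) on D(U)={3,4,5,7,8,9} D(V)={2,4,5,6,9}: no change
Constraint 2 (X < U) on D(X)={2,5,7,8,9} D(U)={3,4,5,7,8,9}: X {2,5,7,8,9}->{2,5,7,8}
So after constraint 2: D(V) = {2,4,5,6,9}

Answer: {2,4,5,6,9}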